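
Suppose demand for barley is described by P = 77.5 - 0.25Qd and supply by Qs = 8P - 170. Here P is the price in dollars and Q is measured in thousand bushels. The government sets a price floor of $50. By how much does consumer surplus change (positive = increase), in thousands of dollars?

-1300

Rearranging demand gives Qd = 310 - 4P. Without the control the market clears where 310 - 4P = 8P - 170, i.e. P* = 40 and Q* = 150.
Because the floor (50) lies above the market-clearing price, it is binding.
At P = 50: Qd = 310 - 4·50 = 110 and Qs = 8·50 - 170 = 230.
Consumer surplus without the control is ½ · (77.5 - 40) · 150 = 2812.5.
With the floor, consumers buy 110 units at 50, so CS = ½ · (77.5 - 50) · 110 = 1512.5.
Change in consumer surplus = 1512.5 - 2812.5 = -1300.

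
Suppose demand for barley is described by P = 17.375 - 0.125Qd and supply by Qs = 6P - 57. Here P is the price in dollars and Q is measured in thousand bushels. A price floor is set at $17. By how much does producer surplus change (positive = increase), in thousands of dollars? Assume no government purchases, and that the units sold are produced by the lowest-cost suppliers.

Rearranging demand gives Qd = 139 - 8P. Setting quantity demanded equal to quantity supplied, 139 - 8P = 6P - 57, gives P* = 14 and Q* = 27.
Since 17 > 14, the floor is binding.
At P = 17: Qd = 139 - 8·17 = 3 and Qs = 6·17 - 57 = 45.
Producer surplus without the control is ½ · (14 - 9.5) · 27 = 60.75.
With the floor, 3 units are sold at 17. The supply price at Q = 3 is 10, so PS = ½ · [(17 - 9.5) + (17 - 10)] · 3 = 21.75.
Change in producer surplus = 21.75 - 60.75 = -39.

-39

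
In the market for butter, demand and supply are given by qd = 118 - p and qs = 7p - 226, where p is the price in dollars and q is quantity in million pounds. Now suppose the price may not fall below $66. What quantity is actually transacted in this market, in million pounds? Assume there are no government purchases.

In a free market, 118 - p = 7p - 226 gives the equilibrium p* = 43, q* = 75.
Since 66 > 43, the floor is binding.
At p = 66: qd = 118 - 66 = 52 and qs = 7·66 - 226 = 236.
The quantity actually transacted is the short side, demand: 52.

52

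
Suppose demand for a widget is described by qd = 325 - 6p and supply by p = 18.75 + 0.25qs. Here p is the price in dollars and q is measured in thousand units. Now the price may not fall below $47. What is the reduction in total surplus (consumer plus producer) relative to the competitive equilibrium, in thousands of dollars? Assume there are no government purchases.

367.5

Rearranging supply gives qs = 4p - 75. Without the control the market clears where 325 - 6p = 4p - 75, i.e. p* = 40 and q* = 85.
Since 47 > 40, the floor is binding.
At p = 47: qd = 325 - 6·47 = 43 and qs = 4·47 - 75 = 113.
Quantity traded falls to 43. At q = 43 the demand price is (325 - 43)/6 = 47 and the supply price is (75 + 43)/4 = 29.5.
Deadweight loss = ½ · (47 - 29.5) · (85 - 43) = ½ · 17.5 · 42 = 367.5.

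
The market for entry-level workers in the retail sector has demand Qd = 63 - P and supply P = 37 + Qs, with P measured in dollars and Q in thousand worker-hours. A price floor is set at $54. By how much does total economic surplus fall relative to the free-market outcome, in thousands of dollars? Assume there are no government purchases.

Rearranging supply gives Qs = P - 37. Without the control the market clears where 63 - P = P - 37, i.e. P* = 50 and Q* = 13.
Since 54 > 50, the floor is binding.
At P = 54: Qd = 63 - 54 = 9 and Qs = 54 - 37 = 17.
Quantity traded falls to 9. At Q = 9 the demand price is 63 - 9 = 54 and the supply price is 37 + 9 = 46.
Deadweight loss = ½ · (54 - 46) · (13 - 9) = ½ · 8 · 4 = 16.

16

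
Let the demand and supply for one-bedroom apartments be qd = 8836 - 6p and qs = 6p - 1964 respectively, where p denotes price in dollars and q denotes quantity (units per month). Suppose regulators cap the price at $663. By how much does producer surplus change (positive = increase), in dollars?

-645825

In a free market, 8836 - 6p = 6p - 1964 gives the equilibrium p* = 900, q* = 3436.
The ceiling of 663 is below the equilibrium price 900, so it binds.
At p = 663: qd = 8836 - 6·663 = 4858 and qs = 6·663 - 1964 = 2014.
Producer surplus without the control is ½ · (900 - 982/3) · 3436 = 2951524/3.
With the ceiling, producers sell 2014 units at 663, so PS = ½ · (663 - 982/3) · 2014 = 1014049/3.
Change in producer surplus = 1014049/3 - 2951524/3 = -645825.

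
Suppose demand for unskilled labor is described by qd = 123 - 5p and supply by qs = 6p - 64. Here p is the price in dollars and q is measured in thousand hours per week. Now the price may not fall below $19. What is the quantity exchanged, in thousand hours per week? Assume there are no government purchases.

28

In a free market, 123 - 5p = 6p - 64 gives the equilibrium p* = 17, q* = 38.
The floor of 19 is above the equilibrium price 17, so it binds.
At p = 19: qd = 123 - 5·19 = 28 and qs = 6·19 - 64 = 50.
The quantity actually transacted is the short side, demand: 28.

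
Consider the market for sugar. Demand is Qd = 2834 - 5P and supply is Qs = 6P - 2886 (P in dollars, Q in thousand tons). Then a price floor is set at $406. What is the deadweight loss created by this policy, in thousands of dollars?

0

Without the control the market clears where 2834 - 5P = 6P - 2886, i.e. P* = 520 and Q* = 234.
Since 406 is below P* = 520, the floor does not bind and the free-market outcome prevails.
Since the control does not bind, no trades are prevented and deadweight loss is zero.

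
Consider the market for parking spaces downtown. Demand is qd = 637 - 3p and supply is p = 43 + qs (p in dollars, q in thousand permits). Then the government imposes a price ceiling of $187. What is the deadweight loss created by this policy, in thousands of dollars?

Rearranging supply gives qs = p - 43. Without the control the market clears where 637 - 3p = p - 43, i.e. p* = 170 and q* = 127.
Since 187 is above p* = 170, the ceiling does not bind and the free-market outcome prevails.
Since the control does not bind, no trades are prevented and deadweight loss is zero.

0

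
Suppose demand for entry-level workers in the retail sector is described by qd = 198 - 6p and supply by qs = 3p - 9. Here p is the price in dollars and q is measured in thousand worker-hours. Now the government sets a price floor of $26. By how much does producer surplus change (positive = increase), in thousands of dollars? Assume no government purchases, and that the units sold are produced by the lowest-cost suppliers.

72

Setting quantity demanded equal to quantity supplied, 198 - 6p = 3p - 9, gives p* = 23 and q* = 60.
Since 26 > 23, the floor is binding.
At p = 26: qd = 198 - 6·26 = 42 and qs = 3·26 - 9 = 69.
Producer surplus without the control is ½ · (23 - 3) · 60 = 600.
With the floor, 42 units are sold at 26. The supply price at q = 42 is 17, so PS = ½ · [(26 - 3) + (26 - 17)] · 42 = 672.
Change in producer surplus = 672 - 600 = 72.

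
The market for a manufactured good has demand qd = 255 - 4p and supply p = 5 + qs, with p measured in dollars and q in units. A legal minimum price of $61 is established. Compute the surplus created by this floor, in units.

Rearranging supply gives qs = p - 5. In a free market, 255 - 4p = p - 5 gives the equilibrium p* = 52, q* = 47.
Because the floor (61) lies above the market-clearing price, it is binding.
At p = 61: qd = 255 - 4·61 = 11 and qs = 61 - 5 = 56.
Surplus = qs - qd = 56 - 11 = 45.

45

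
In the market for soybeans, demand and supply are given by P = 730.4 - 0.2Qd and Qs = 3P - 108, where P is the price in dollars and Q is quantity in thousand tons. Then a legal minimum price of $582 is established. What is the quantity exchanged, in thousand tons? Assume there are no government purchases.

742

Rearranging demand gives Qd = 3652 - 5P. Equilibrium: 3652 - 5P = 3P - 108, so 3760 = 8P and P* = 470, Q* = 1302.
Since 582 > 470, the floor is binding.
At P = 582: Qd = 3652 - 5·582 = 742 and Qs = 3·582 - 108 = 1638.
The quantity actually transacted is the short side, demand: 742.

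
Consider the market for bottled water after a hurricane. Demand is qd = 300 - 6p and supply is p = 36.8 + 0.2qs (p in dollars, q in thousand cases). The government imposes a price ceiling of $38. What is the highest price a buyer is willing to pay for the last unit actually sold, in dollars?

Rearranging supply gives qs = 5p - 184. In a free market, 300 - 6p = 5p - 184 gives the equilibrium p* = 44, q* = 36.
Since 38 < 44, the ceiling is binding.
At p = 38: qd = 300 - 6·38 = 72 and qs = 5·38 - 184 = 6.
Only 6 units reach the market. On the demand curve, the marginal buyer's willingness to pay at q = 6 is (300 - 6)/6 = 49.

49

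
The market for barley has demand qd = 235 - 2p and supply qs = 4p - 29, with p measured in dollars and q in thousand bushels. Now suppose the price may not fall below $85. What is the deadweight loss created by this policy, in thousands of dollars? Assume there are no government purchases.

2521.5

In a free market, 235 - 2p = 4p - 29 gives the equilibrium p* = 44, q* = 147.
The floor of 85 is above the equilibrium price 44, so it binds.
At p = 85: qd = 235 - 2·85 = 65 and qs = 4·85 - 29 = 311.
Quantity traded falls to 65. At q = 65 the demand price is (235 - 65)/2 = 85 and the supply price is (29 + 65)/4 = 23.5.
Deadweight loss = ½ · (85 - 23.5) · (147 - 65) = ½ · 61.5 · 82 = 2521.5.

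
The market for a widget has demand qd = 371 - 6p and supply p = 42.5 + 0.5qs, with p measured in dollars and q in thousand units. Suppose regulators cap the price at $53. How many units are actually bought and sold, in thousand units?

Rearranging supply gives qs = 2p - 85. Equilibrium: 371 - 6p = 2p - 85, so 456 = 8p and p* = 57, q* = 29.
The ceiling of 53 is below the equilibrium price 57, so it binds.
At p = 53: qd = 371 - 6·53 = 53 and qs = 2·53 - 85 = 21.
The quantity actually transacted is the short side, supply: 21.

21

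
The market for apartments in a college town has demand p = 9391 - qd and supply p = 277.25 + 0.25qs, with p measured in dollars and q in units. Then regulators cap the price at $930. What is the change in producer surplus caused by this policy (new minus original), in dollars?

Rearranging demand gives qd = 9391 - p; rearranging supply gives qs = 4p - 1109. Equilibrium: 9391 - p = 4p - 1109, so 10500 = 5p and p* = 2100, q* = 7291.
The ceiling of 930 is below the equilibrium price 2100, so it binds.
At p = 930: qd = 9391 - 930 = 8461 and qs = 4·930 - 1109 = 2611.
Producer surplus without the control is ½ · (2100 - 277.25) · 7291 = 6644835.125.
With the ceiling, producers sell 2611 units at 930, so PS = ½ · (930 - 277.25) · 2611 = 852165.125.
Change in producer surplus = 852165.125 - 6644835.125 = -5792670.

-5792670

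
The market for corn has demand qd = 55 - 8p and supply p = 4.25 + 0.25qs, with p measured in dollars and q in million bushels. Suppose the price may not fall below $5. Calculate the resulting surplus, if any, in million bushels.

0

Rearranging supply gives qs = 4p - 17. Equilibrium: 55 - 8p = 4p - 17, so 72 = 12p and p* = 6, q* = 7.
The floor of 5 is below the equilibrium price 6, so it is not binding; the market clears at p* = 6, q* = 7.
Since the control does not bind, there is no surplus.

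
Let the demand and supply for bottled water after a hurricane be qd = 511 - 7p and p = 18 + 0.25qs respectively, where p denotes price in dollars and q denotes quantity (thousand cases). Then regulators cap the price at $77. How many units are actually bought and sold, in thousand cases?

Rearranging supply gives qs = 4p - 72. In a free market, 511 - 7p = 4p - 72 gives the equilibrium p* = 53, q* = 140.
The ceiling of 77 is above the equilibrium price 53, so it is not binding; the market clears at p* = 53, q* = 140.

140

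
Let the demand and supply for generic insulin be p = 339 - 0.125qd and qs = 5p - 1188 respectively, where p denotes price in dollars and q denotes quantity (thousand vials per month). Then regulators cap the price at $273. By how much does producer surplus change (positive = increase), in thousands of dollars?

Rearranging demand gives qd = 2712 - 8p. Setting quantity demanded equal to quantity supplied, 2712 - 8p = 5p - 1188, gives p* = 300 and q* = 312.
Because the ceiling (273) lies below the market-clearing price, it is binding.
At p = 273: qd = 2712 - 8·273 = 528 and qs = 5·273 - 1188 = 177.
Producer surplus without the control is ½ · (300 - 237.6) · 312 = 9734.4.
With the ceiling, producers sell 177 units at 273, so PS = ½ · (273 - 237.6) · 177 = 3132.9.
Change in producer surplus = 3132.9 - 9734.4 = -6601.5.

-6601.5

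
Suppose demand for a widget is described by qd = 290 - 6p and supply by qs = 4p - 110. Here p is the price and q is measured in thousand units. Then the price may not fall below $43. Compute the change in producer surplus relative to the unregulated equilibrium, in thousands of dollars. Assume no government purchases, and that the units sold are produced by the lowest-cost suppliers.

55.5

Without the control the market clears where 290 - 6p = 4p - 110, i.e. p* = 40 and q* = 50.
Since 43 > 40, the floor is binding.
At p = 43: qd = 290 - 6·43 = 32 and qs = 4·43 - 110 = 62.
Producer surplus without the control is ½ · (40 - 27.5) · 50 = 312.5.
With the floor, 32 units are sold at 43. The supply price at q = 32 is 35.5, so PS = ½ · [(43 - 27.5) + (43 - 35.5)] · 32 = 368.
Change in producer surplus = 368 - 312.5 = 55.5.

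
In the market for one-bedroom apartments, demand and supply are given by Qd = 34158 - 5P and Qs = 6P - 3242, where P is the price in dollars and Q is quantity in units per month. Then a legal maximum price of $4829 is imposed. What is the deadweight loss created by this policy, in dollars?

0

Equilibrium: 34158 - 5P = 6P - 3242, so 37400 = 11P and P* = 3400, Q* = 17158.
Since 4829 is above P* = 3400, the ceiling does not bind and the free-market outcome prevails.
Since the control does not bind, no trades are prevented and deadweight loss is zero.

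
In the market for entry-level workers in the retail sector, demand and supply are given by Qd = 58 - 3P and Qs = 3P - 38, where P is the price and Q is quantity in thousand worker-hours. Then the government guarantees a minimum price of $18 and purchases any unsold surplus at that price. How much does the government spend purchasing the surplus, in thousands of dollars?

216

Without the control the market clears where 58 - 3P = 3P - 38, i.e. P* = 16 and Q* = 10.
Because the floor (18) lies above the market-clearing price, it is binding.
At P = 18: Qd = 58 - 3·18 = 4 and Qs = 3·18 - 38 = 16.
Surplus = Qs - Qd = 12.
Government expenditure = surplus × support price = 12 × 18 = 216.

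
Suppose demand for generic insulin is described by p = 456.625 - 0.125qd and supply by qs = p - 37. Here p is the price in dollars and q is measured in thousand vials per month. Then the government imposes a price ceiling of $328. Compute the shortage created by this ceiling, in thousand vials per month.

738

Rearranging demand gives qd = 3653 - 8p. Without the control the market clears where 3653 - 8p = p - 37, i.e. p* = 410 and q* = 373.
Because the ceiling (328) lies below the market-clearing price, it is binding.
At p = 328: qd = 3653 - 8·328 = 1029 and qs = 328 - 37 = 291.
Shortage = qd - qs = 1029 - 291 = 738.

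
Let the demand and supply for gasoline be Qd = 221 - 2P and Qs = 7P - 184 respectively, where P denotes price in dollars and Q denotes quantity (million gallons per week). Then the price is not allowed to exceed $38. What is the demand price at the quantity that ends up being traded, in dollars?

In a free market, 221 - 2P = 7P - 184 gives the equilibrium P* = 45, Q* = 131.
Because the ceiling (38) lies below the market-clearing price, it is binding.
At P = 38: Qd = 221 - 2·38 = 145 and Qs = 7·38 - 184 = 82.
Only 82 units reach the market. On the demand curve, the marginal buyer's willingness to pay at Q = 82 is (221 - 82)/2 = 69.5.

69.5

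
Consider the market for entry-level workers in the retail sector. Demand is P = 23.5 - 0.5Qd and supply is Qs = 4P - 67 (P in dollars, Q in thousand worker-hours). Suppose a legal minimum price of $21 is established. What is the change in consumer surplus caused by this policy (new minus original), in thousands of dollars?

Rearranging demand gives Qd = 47 - 2P. Setting quantity demanded equal to quantity supplied, 47 - 2P = 4P - 67, gives P* = 19 and Q* = 9.
The floor of 21 is above the equilibrium price 19, so it binds.
At P = 21: Qd = 47 - 2·21 = 5 and Qs = 4·21 - 67 = 17.
Consumer surplus without the control is ½ · (23.5 - 19) · 9 = 20.25.
With the floor, consumers buy 5 units at 21, so CS = ½ · (23.5 - 21) · 5 = 6.25.
Change in consumer surplus = 6.25 - 20.25 = -14.

-14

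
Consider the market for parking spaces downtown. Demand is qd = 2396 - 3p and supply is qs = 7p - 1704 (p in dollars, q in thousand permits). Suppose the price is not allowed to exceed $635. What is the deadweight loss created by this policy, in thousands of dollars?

Without the control the market clears where 2396 - 3p = 7p - 1704, i.e. p* = 410 and q* = 1166.
Since 635 is above p* = 410, the ceiling does not bind and the free-market outcome prevails.
Since the control does not bind, no trades are prevented and deadweight loss is zero.

0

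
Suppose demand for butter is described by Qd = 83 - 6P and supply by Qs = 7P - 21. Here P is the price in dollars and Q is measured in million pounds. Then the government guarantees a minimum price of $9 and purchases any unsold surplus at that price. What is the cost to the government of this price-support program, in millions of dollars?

117

Without the control the market clears where 83 - 6P = 7P - 21, i.e. P* = 8 and Q* = 35.
The floor of 9 is above the equilibrium price 8, so it binds.
At P = 9: Qd = 83 - 6·9 = 29 and Qs = 7·9 - 21 = 42.
Surplus = Qs - Qd = 13.
Government expenditure = surplus × support price = 13 × 9 = 117.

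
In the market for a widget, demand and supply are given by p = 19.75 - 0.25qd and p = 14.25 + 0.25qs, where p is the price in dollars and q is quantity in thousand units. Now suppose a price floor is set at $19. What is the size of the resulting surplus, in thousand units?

Rearranging demand gives qd = 79 - 4p; rearranging supply gives qs = 4p - 57. Without the control the market clears where 79 - 4p = 4p - 57, i.e. p* = 17 and q* = 11.
Since 19 > 17, the floor is binding.
At p = 19: qd = 79 - 4·19 = 3 and qs = 4·19 - 57 = 19.
Surplus = qs - qd = 19 - 3 = 16.

16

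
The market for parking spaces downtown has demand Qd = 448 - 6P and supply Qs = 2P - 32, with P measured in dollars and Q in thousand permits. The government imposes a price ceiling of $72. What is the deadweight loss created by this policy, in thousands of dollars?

Equilibrium: 448 - 6P = 2P - 32, so 480 = 8P and P* = 60, Q* = 88.
Since 72 is above P* = 60, the ceiling does not bind and the free-market outcome prevails.
Since the control does not bind, no trades are prevented and deadweight loss is zero.

0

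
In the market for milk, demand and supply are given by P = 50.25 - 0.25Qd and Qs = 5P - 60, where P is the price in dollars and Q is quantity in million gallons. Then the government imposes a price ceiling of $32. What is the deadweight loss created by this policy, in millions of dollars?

Rearranging demand gives Qd = 201 - 4P. Setting quantity demanded equal to quantity supplied, 201 - 4P = 5P - 60, gives P* = 29 and Q* = 85.
Since 32 is above P* = 29, the ceiling does not bind and the free-market outcome prevails.
Since the control does not bind, no trades are prevented and deadweight loss is zero.

0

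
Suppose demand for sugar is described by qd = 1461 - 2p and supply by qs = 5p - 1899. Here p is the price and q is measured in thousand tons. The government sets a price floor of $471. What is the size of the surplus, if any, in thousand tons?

0

Equilibrium: 1461 - 2p = 5p - 1899, so 3360 = 7p and p* = 480, q* = 501.
Since 471 is below p* = 480, the floor does not bind and the free-market outcome prevails.
Since the control does not bind, there is no surplus.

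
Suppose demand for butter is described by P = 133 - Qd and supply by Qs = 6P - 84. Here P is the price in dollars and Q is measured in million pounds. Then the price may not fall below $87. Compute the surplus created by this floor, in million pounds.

Rearranging demand gives Qd = 133 - P. Without the control the market clears where 133 - P = 6P - 84, i.e. P* = 31 and Q* = 102.
Because the floor (87) lies above the market-clearing price, it is binding.
At P = 87: Qd = 133 - 87 = 46 and Qs = 6·87 - 84 = 438.
Surplus = Qs - Qd = 438 - 46 = 392.

392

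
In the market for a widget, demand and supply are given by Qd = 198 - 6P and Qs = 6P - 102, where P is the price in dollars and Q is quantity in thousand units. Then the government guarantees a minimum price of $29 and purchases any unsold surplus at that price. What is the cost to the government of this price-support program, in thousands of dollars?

1392

Setting quantity demanded equal to quantity supplied, 198 - 6P = 6P - 102, gives P* = 25 and Q* = 48.
Because the floor (29) lies above the market-clearing price, it is binding.
At P = 29: Qd = 198 - 6·29 = 24 and Qs = 6·29 - 102 = 72.
Surplus = Qs - Qd = 48.
Government expenditure = surplus × support price = 48 × 29 = 1392.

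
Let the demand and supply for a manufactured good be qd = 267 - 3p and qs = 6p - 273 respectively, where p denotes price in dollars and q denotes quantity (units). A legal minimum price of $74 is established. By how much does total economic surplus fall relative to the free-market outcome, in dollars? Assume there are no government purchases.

441

Without the control the market clears where 267 - 3p = 6p - 273, i.e. p* = 60 and q* = 87.
Because the floor (74) lies above the market-clearing price, it is binding.
At p = 74: qd = 267 - 3·74 = 45 and qs = 6·74 - 273 = 171.
Quantity traded falls to 45. At q = 45 the demand price is (267 - 45)/3 = 74 and the supply price is (273 + 45)/6 = 53.
Deadweight loss = ½ · (74 - 53) · (87 - 45) = ½ · 21 · 42 = 441.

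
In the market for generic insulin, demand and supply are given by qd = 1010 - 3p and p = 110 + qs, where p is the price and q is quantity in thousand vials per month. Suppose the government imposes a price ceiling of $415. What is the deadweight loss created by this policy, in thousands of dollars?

Rearranging supply gives qs = p - 110. Setting quantity demanded equal to quantity supplied, 1010 - 3p = p - 110, gives p* = 280 and q* = 170.
The ceiling of 415 is above the equilibrium price 280, so it is not binding; the market clears at p* = 280, q* = 170.
Since the control does not bind, no trades are prevented and deadweight loss is zero.

0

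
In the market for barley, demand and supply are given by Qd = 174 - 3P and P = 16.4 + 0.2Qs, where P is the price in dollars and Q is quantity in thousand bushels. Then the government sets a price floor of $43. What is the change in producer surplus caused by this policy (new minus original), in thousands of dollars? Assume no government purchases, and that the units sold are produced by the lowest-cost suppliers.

Rearranging supply gives Qs = 5P - 82. Without the control the market clears where 174 - 3P = 5P - 82, i.e. P* = 32 and Q* = 78.
The floor of 43 is above the equilibrium price 32, so it binds.
At P = 43: Qd = 174 - 3·43 = 45 and Qs = 5·43 - 82 = 133.
Producer surplus without the control is ½ · (32 - 16.4) · 78 = 608.4.
With the floor, 45 units are sold at 43. The supply price at Q = 45 is 25.4, so PS = ½ · [(43 - 16.4) + (43 - 25.4)] · 45 = 994.5.
Change in producer surplus = 994.5 - 608.4 = 386.1.

386.1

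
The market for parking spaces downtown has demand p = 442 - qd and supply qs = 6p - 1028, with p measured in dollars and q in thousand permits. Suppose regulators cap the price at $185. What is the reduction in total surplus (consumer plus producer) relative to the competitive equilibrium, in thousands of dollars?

13125

Rearranging demand gives qd = 442 - p. Equilibrium: 442 - p = 6p - 1028, so 1470 = 7p and p* = 210, q* = 232.
Since 185 < 210, the ceiling is binding.
At p = 185: qd = 442 - 185 = 257 and qs = 6·185 - 1028 = 82.
Quantity traded falls to 82. At q = 82 the demand price is 442 - 82 = 360 and the supply price is (1028 + 82)/6 = 185.
Deadweight loss = ½ · (360 - 185) · (232 - 82) = ½ · 175 · 150 = 13125.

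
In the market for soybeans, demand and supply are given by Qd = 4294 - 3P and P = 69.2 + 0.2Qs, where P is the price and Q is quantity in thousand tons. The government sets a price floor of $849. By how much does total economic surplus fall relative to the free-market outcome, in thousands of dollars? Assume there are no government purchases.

Rearranging supply gives Qs = 5P - 346. In a free market, 4294 - 3P = 5P - 346 gives the equilibrium P* = 580, Q* = 2554.
The floor of 849 is above the equilibrium price 580, so it binds.
At P = 849: Qd = 4294 - 3·849 = 1747 and Qs = 5·849 - 346 = 3899.
Quantity traded falls to 1747. At Q = 1747 the demand price is (4294 - 1747)/3 = 849 and the supply price is (346 + 1747)/5 = 418.6.
Deadweight loss = ½ · (849 - 418.6) · (2554 - 1747) = ½ · 430.4 · 807 = 173666.4.

173666.4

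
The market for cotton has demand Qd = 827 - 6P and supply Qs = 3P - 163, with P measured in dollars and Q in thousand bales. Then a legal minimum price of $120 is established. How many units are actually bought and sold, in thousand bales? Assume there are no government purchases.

In a free market, 827 - 6P = 3P - 163 gives the equilibrium P* = 110, Q* = 167.
The floor of 120 is above the equilibrium price 110, so it binds.
At P = 120: Qd = 827 - 6·120 = 107 and Qs = 3·120 - 163 = 197.
The quantity actually transacted is the short side, demand: 107.

107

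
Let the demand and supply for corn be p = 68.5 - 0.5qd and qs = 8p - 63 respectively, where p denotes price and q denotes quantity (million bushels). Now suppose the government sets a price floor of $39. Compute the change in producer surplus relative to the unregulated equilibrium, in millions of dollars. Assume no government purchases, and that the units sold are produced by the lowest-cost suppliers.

Rearranging demand gives qd = 137 - 2p. Equilibrium: 137 - 2p = 8p - 63, so 200 = 10p and p* = 20, q* = 97.
Since 39 > 20, the floor is binding.
At p = 39: qd = 137 - 2·39 = 59 and qs = 8·39 - 63 = 249.
Producer surplus without the control is ½ · (20 - 7.875) · 97 = 588.0625.
With the floor, 59 units are sold at 39. The supply price at q = 59 is 15.25, so PS = ½ · [(39 - 7.875) + (39 - 15.25)] · 59 = 1618.8125.
Change in producer surplus = 1618.8125 - 588.0625 = 1030.75.

1030.75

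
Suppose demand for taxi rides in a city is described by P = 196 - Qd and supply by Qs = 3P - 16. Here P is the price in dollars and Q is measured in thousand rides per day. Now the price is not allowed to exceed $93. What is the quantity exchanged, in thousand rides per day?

Rearranging demand gives Qd = 196 - P. Without the control the market clears where 196 - P = 3P - 16, i.e. P* = 53 and Q* = 143.
Since 93 is above P* = 53, the ceiling does not bind and the free-market outcome prevails.

143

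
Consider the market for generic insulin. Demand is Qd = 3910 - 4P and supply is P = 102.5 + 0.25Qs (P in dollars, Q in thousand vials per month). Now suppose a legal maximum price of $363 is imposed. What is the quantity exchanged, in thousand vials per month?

1042

Rearranging supply gives Qs = 4P - 410. Equilibrium: 3910 - 4P = 4P - 410, so 4320 = 8P and P* = 540, Q* = 1750.
The ceiling of 363 is below the equilibrium price 540, so it binds.
At P = 363: Qd = 3910 - 4·363 = 2458 and Qs = 4·363 - 410 = 1042.
The quantity actually transacted is the short side, supply: 1042.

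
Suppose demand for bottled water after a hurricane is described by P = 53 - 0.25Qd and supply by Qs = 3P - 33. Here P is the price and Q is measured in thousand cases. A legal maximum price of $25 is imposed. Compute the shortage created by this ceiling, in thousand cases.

Rearranging demand gives Qd = 212 - 4P. In a free market, 212 - 4P = 3P - 33 gives the equilibrium P* = 35, Q* = 72.
Because the ceiling (25) lies below the market-clearing price, it is binding.
At P = 25: Qd = 212 - 4·25 = 112 and Qs = 3·25 - 33 = 42.
Shortage = Qd - Qs = 112 - 42 = 70.

70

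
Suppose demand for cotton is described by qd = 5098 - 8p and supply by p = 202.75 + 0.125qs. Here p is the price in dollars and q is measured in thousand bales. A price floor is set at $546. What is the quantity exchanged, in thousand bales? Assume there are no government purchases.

730

Rearranging supply gives qs = 8p - 1622. Equilibrium: 5098 - 8p = 8p - 1622, so 6720 = 16p and p* = 420, q* = 1738.
The floor of 546 is above the equilibrium price 420, so it binds.
At p = 546: qd = 5098 - 8·546 = 730 and qs = 8·546 - 1622 = 2746.
The quantity actually transacted is the short side, demand: 730.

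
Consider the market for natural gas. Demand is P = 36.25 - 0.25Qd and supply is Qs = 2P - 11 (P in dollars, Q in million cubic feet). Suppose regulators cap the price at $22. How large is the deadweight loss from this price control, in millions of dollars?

24

Rearranging demand gives Qd = 145 - 4P. Setting quantity demanded equal to quantity supplied, 145 - 4P = 2P - 11, gives P* = 26 and Q* = 41.
Since 22 < 26, the ceiling is binding.
At P = 22: Qd = 145 - 4·22 = 57 and Qs = 2·22 - 11 = 33.
Quantity traded falls to 33. At Q = 33 the demand price is (145 - 33)/4 = 28 and the supply price is (11 + 33)/2 = 22.
Deadweight loss = ½ · (28 - 22) · (41 - 33) = ½ · 6 · 8 = 24.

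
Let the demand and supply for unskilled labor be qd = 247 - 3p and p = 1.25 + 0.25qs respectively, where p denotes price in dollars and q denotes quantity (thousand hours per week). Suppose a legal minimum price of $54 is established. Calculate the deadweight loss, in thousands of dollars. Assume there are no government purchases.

Rearranging supply gives qs = 4p - 5. In a free market, 247 - 3p = 4p - 5 gives the equilibrium p* = 36, q* = 139.
Since 54 > 36, the floor is binding.
At p = 54: qd = 247 - 3·54 = 85 and qs = 4·54 - 5 = 211.
Quantity traded falls to 85. At q = 85 the demand price is (247 - 85)/3 = 54 and the supply price is (5 + 85)/4 = 22.5.
Deadweight loss = ½ · (54 - 22.5) · (139 - 85) = ½ · 31.5 · 54 = 850.5.

850.5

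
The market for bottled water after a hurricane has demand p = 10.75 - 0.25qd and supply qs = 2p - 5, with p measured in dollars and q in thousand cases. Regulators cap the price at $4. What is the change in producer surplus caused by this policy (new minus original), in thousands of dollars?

Rearranging demand gives qd = 43 - 4p. Without the control the market clears where 43 - 4p = 2p - 5, i.e. p* = 8 and q* = 11.
Since 4 < 8, the ceiling is binding.
At p = 4: qd = 43 - 4·4 = 27 and qs = 2·4 - 5 = 3.
Producer surplus without the control is ½ · (8 - 2.5) · 11 = 30.25.
With the ceiling, producers sell 3 units at 4, so PS = ½ · (4 - 2.5) · 3 = 2.25.
Change in producer surplus = 2.25 - 30.25 = -28.

-28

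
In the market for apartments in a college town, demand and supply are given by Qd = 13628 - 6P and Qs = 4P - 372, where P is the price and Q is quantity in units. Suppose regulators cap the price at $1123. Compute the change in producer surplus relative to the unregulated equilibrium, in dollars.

-1294698

Setting quantity demanded equal to quantity supplied, 13628 - 6P = 4P - 372, gives P* = 1400 and Q* = 5228.
Since 1123 < 1400, the ceiling is binding.
At P = 1123: Qd = 13628 - 6·1123 = 6890 and Qs = 4·1123 - 372 = 4120.
Producer surplus without the control is ½ · (1400 - 93) · 5228 = 3416498.
With the ceiling, producers sell 4120 units at 1123, so PS = ½ · (1123 - 93) · 4120 = 2121800.
Change in producer surplus = 2121800 - 3416498 = -1294698.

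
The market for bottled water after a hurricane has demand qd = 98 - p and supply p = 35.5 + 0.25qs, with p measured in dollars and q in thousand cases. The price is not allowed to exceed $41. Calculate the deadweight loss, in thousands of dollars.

Rearranging supply gives qs = 4p - 142. Without the control the market clears where 98 - p = 4p - 142, i.e. p* = 48 and q* = 50.
The ceiling of 41 is below the equilibrium price 48, so it binds.
At p = 41: qd = 98 - 41 = 57 and qs = 4·41 - 142 = 22.
Quantity traded falls to 22. At q = 22 the demand price is 98 - 22 = 76 and the supply price is (142 + 22)/4 = 41.
Deadweight loss = ½ · (76 - 41) · (50 - 22) = ½ · 35 · 28 = 490.

490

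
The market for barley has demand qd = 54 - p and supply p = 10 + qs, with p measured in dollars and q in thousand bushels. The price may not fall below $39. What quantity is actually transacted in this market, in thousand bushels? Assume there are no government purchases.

Rearranging supply gives qs = p - 10. In a free market, 54 - p = p - 10 gives the equilibrium p* = 32, q* = 22.
Since 39 > 32, the floor is binding.
At p = 39: qd = 54 - 39 = 15 and qs = 39 - 10 = 29.
The quantity actually transacted is the short side, demand: 15.

15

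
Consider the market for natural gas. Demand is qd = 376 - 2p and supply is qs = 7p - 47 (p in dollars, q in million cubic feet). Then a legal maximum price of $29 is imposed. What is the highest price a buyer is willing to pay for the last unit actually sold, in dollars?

110

Setting quantity demanded equal to quantity supplied, 376 - 2p = 7p - 47, gives p* = 47 and q* = 282.
Because the ceiling (29) lies below the market-clearing price, it is binding.
At p = 29: qd = 376 - 2·29 = 318 and qs = 7·29 - 47 = 156.
Only 156 units reach the market. On the demand curve, the marginal buyer's willingness to pay at q = 156 is (376 - 156)/2 = 110.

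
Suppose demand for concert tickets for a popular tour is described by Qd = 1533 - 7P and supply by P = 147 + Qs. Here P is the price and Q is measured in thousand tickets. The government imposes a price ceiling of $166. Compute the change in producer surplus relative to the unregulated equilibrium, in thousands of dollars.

Rearranging supply gives Qs = P - 147. Setting quantity demanded equal to quantity supplied, 1533 - 7P = P - 147, gives P* = 210 and Q* = 63.
Because the ceiling (166) lies below the market-clearing price, it is binding.
At P = 166: Qd = 1533 - 7·166 = 371 and Qs = 166 - 147 = 19.
Producer surplus without the control is ½ · (210 - 147) · 63 = 1984.5.
With the ceiling, producers sell 19 units at 166, so PS = ½ · (166 - 147) · 19 = 180.5.
Change in producer surplus = 180.5 - 1984.5 = -1804.

-1804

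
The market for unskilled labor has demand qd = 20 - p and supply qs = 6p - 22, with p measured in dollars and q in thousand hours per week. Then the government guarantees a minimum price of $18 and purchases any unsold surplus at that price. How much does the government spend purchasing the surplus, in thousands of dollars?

Setting quantity demanded equal to quantity supplied, 20 - p = 6p - 22, gives p* = 6 and q* = 14.
The floor of 18 is above the equilibrium price 6, so it binds.
At p = 18: qd = 20 - 18 = 2 and qs = 6·18 - 22 = 86.
Surplus = qs - qd = 84.
Government expenditure = surplus × support price = 84 × 18 = 1512.

1512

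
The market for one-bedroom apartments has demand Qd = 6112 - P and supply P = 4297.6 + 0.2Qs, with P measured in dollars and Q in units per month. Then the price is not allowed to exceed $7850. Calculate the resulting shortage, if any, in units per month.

Rearranging supply gives Qs = 5P - 21488. In a free market, 6112 - P = 5P - 21488 gives the equilibrium P* = 4600, Q* = 1512.
Since 7850 is above P* = 4600, the ceiling does not bind and the free-market outcome prevails.
Since the control does not bind, there is no shortage.

0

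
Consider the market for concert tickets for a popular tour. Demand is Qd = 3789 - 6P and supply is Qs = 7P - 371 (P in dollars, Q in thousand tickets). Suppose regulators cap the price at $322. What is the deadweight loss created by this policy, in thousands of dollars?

Without the control the market clears where 3789 - 6P = 7P - 371, i.e. P* = 320 and Q* = 1869.
The ceiling of 322 is above the equilibrium price 320, so it is not binding; the market clears at P* = 320, Q* = 1869.
Since the control does not bind, no trades are prevented and deadweight loss is zero.

0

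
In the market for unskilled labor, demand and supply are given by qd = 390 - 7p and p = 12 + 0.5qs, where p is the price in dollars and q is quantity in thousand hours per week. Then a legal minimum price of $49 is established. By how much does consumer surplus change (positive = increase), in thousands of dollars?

-172.5

Rearranging supply gives qs = 2p - 24. Setting quantity demanded equal to quantity supplied, 390 - 7p = 2p - 24, gives p* = 46 and q* = 68.
Because the floor (49) lies above the market-clearing price, it is binding.
At p = 49: qd = 390 - 7·49 = 47 and qs = 2·49 - 24 = 74.
Consumer surplus without the control is ½ · (390/7 - 46) · 68 = 2312/7.
With the floor, consumers buy 47 units at 49, so CS = ½ · (390/7 - 49) · 47 = 2209/14.
Change in consumer surplus = 2209/14 - 2312/7 = -172.5.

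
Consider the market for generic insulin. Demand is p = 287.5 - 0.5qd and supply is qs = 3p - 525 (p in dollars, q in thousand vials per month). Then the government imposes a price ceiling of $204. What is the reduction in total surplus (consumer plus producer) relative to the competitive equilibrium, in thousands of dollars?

960

Rearranging demand gives qd = 575 - 2p. Setting quantity demanded equal to quantity supplied, 575 - 2p = 3p - 525, gives p* = 220 and q* = 135.
Since 204 < 220, the ceiling is binding.
At p = 204: qd = 575 - 2·204 = 167 and qs = 3·204 - 525 = 87.
Quantity traded falls to 87. At q = 87 the demand price is (575 - 87)/2 = 244 and the supply price is (525 + 87)/3 = 204.
Deadweight loss = ½ · (244 - 204) · (135 - 87) = ½ · 40 · 48 = 960.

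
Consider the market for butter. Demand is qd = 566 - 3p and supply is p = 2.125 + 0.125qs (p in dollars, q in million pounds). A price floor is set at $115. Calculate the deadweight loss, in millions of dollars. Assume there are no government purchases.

Rearranging supply gives qs = 8p - 17. Setting quantity demanded equal to quantity supplied, 566 - 3p = 8p - 17, gives p* = 53 and q* = 407.
Because the floor (115) lies above the market-clearing price, it is binding.
At p = 115: qd = 566 - 3·115 = 221 and qs = 8·115 - 17 = 903.
Quantity traded falls to 221. At q = 221 the demand price is (566 - 221)/3 = 115 and the supply price is (17 + 221)/8 = 29.75.
Deadweight loss = ½ · (115 - 29.75) · (407 - 221) = ½ · 85.25 · 186 = 7928.25.

7928.25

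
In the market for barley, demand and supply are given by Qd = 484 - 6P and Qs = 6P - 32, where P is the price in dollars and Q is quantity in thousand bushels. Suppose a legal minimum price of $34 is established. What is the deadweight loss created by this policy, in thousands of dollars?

Setting quantity demanded equal to quantity supplied, 484 - 6P = 6P - 32, gives P* = 43 and Q* = 226.
The floor of 34 is below the equilibrium price 43, so it is not binding; the market clears at P* = 43, Q* = 226.
Since the control does not bind, no trades are prevented and deadweight loss is zero.

0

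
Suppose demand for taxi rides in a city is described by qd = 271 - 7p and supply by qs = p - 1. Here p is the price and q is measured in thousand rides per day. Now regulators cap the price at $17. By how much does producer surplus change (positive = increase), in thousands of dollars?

Equilibrium: 271 - 7p = p - 1, so 272 = 8p and p* = 34, q* = 33.
Since 17 < 34, the ceiling is binding.
At p = 17: qd = 271 - 7·17 = 152 and qs = 17 - 1 = 16.
Producer surplus without the control is ½ · (34 - 1) · 33 = 544.5.
With the ceiling, producers sell 16 units at 17, so PS = ½ · (17 - 1) · 16 = 128.
Change in producer surplus = 128 - 544.5 = -416.5.

-416.5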